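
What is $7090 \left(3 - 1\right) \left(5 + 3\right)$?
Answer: $113440$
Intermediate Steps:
$7090 \left(3 - 1\right) \left(5 + 3\right) = 7090 \cdot 2 \cdot 8 = 7090 \cdot 16 = 113440$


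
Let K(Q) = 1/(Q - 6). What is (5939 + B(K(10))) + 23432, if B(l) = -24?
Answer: 29347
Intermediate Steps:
K(Q) = 1/(-6 + Q)
(5939 + B(K(10))) + 23432 = (5939 - 24) + 23432 = 5915 + 23432 = 29347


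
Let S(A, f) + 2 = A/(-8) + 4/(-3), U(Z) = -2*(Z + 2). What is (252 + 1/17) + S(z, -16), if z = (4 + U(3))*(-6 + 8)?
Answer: 25523/102 ≈ 250.23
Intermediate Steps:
U(Z) = -4 - 2*Z (U(Z) = -2*(2 + Z) = -4 - 2*Z)
z = -12 (z = (4 + (-4 - 2*3))*(-6 + 8) = (4 + (-4 - 6))*2 = (4 - 10)*2 = -6*2 = -12)
S(A, f) = -10/3 - A/8 (S(A, f) = -2 + (A/(-8) + 4/(-3)) = -2 + (A*(-⅛) + 4*(-⅓)) = -2 + (-A/8 - 4/3) = -2 + (-4/3 - A/8) = -10/3 - A/8)
(252 + 1/17) + S(z, -16) = (252 + 1/17) + (-10/3 - ⅛*(-12)) = (252 + 1/17) + (-10/3 + 3/2) = 4285/17 - 11/6 = 25523/102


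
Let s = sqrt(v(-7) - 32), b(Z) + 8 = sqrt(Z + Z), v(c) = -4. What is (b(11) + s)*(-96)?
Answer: 768 - 576*I - 96*sqrt(22) ≈ 317.72 - 576.0*I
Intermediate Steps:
b(Z) = -8 + sqrt(2)*sqrt(Z) (b(Z) = -8 + sqrt(Z + Z) = -8 + sqrt(2*Z) = -8 + sqrt(2)*sqrt(Z))
s = 6*I (s = sqrt(-4 - 32) = sqrt(-36) = 6*I ≈ 6.0*I)
(b(11) + s)*(-96) = ((-8 + sqrt(2)*sqrt(11)) + 6*I)*(-96) = ((-8 + sqrt(22)) + 6*I)*(-96) = (-8 + sqrt(22) + 6*I)*(-96) = 768 - 576*I - 96*sqrt(22)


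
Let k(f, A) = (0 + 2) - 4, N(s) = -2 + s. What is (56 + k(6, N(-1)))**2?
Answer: 2916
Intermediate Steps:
k(f, A) = -2 (k(f, A) = 2 - 4 = -2)
(56 + k(6, N(-1)))**2 = (56 - 2)**2 = 54**2 = 2916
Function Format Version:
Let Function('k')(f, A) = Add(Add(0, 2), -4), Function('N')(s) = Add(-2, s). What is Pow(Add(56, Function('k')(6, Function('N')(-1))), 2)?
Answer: 2916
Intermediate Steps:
Function('k')(f, A) = -2 (Function('k')(f, A) = Add(2, -4) = -2)
Pow(Add(56, Function('k')(6, Function('N')(-1))), 2) = Pow(Add(56, -2), 2) = Pow(54, 2) = 2916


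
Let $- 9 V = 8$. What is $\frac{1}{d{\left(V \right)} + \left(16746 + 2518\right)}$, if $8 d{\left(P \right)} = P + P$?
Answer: $\frac{9}{173374} \approx 5.1911 \cdot 10^{-5}$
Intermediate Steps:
$V = - \frac{8}{9}$ ($V = \left(- \frac{1}{9}\right) 8 = - \frac{8}{9} \approx -0.88889$)
$d{\left(P \right)} = \frac{P}{4}$ ($d{\left(P \right)} = \frac{P + P}{8} = \frac{2 P}{8} = \frac{P}{4}$)
$\frac{1}{d{\left(V \right)} + \left(16746 + 2518\right)} = \frac{1}{\frac{1}{4} \left(- \frac{8}{9}\right) + \left(16746 + 2518\right)} = \frac{1}{- \frac{2}{9} + 19264} = \frac{1}{\frac{173374}{9}} = \frac{9}{173374}$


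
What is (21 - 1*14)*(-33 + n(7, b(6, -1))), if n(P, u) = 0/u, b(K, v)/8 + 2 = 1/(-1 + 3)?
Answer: -231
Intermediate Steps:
b(K, v) = -12 (b(K, v) = -16 + 8/(-1 + 3) = -16 + 8/2 = -16 + 8*(1/2) = -16 + 4 = -12)
n(P, u) = 0
(21 - 1*14)*(-33 + n(7, b(6, -1))) = (21 - 1*14)*(-33 + 0) = (21 - 14)*(-33) = 7*(-33) = -231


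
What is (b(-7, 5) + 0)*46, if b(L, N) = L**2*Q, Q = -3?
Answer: -6762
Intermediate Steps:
b(L, N) = -3*L**2 (b(L, N) = L**2*(-3) = -3*L**2)
(b(-7, 5) + 0)*46 = (-3*(-7)**2 + 0)*46 = (-3*49 + 0)*46 = (-147 + 0)*46 = -147*46 = -6762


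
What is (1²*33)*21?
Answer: 693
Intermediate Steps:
(1²*33)*21 = (1*33)*21 = 33*21 = 693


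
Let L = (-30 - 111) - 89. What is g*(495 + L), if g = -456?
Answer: -120840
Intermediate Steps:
L = -230 (L = -141 - 89 = -230)
g*(495 + L) = -456*(495 - 230) = -456*265 = -120840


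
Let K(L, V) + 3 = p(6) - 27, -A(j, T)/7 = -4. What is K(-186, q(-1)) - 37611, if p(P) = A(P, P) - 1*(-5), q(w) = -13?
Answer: -37608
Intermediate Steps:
A(j, T) = 28 (A(j, T) = -7*(-4) = 28)
p(P) = 33 (p(P) = 28 - 1*(-5) = 28 + 5 = 33)
K(L, V) = 3 (K(L, V) = -3 + (33 - 27) = -3 + 6 = 3)
K(-186, q(-1)) - 37611 = 3 - 37611 = -37608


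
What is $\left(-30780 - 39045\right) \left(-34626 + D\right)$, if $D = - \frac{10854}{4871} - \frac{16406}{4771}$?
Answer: $\frac{4322833763307150}{1787657} \approx 2.4182 \cdot 10^{9}$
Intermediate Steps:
$D = - \frac{10130620}{1787657}$ ($D = \left(-10854\right) \frac{1}{4871} - \frac{1262}{367} = - \frac{10854}{4871} - \frac{1262}{367} = - \frac{10130620}{1787657} \approx -5.667$)
$\left(-30780 - 39045\right) \left(-34626 + D\right) = \left(-30780 - 39045\right) \left(-34626 - \frac{10130620}{1787657}\right) = \left(-69825\right) \left(- \frac{61909541902}{1787657}\right) = \frac{4322833763307150}{1787657}$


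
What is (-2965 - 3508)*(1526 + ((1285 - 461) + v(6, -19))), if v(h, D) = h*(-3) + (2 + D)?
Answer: -14984995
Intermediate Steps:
v(h, D) = 2 + D - 3*h (v(h, D) = -3*h + (2 + D) = 2 + D - 3*h)
(-2965 - 3508)*(1526 + ((1285 - 461) + v(6, -19))) = (-2965 - 3508)*(1526 + ((1285 - 461) + (2 - 19 - 3*6))) = -6473*(1526 + (824 + (2 - 19 - 18))) = -6473*(1526 + (824 - 35)) = -6473*(1526 + 789) = -6473*2315 = -14984995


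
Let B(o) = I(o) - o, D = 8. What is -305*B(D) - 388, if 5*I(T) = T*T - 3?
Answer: -1669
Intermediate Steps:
I(T) = -⅗ + T²/5 (I(T) = (T*T - 3)/5 = (T² - 3)/5 = (-3 + T²)/5 = -⅗ + T²/5)
B(o) = -⅗ - o + o²/5 (B(o) = (-⅗ + o²/5) - o = -⅗ - o + o²/5)
-305*B(D) - 388 = -305*(-⅗ - 1*8 + (⅕)*8²) - 388 = -305*(-⅗ - 8 + (⅕)*64) - 388 = -305*(-⅗ - 8 + 64/5) - 388 = -305*21/5 - 388 = -1281 - 388 = -1669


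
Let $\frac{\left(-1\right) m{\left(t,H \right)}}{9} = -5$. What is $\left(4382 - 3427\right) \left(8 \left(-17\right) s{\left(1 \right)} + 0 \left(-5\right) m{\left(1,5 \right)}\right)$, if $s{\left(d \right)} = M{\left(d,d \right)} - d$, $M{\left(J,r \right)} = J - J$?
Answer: $129880$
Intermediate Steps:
$M{\left(J,r \right)} = 0$
$m{\left(t,H \right)} = 45$ ($m{\left(t,H \right)} = \left(-9\right) \left(-5\right) = 45$)
$s{\left(d \right)} = - d$ ($s{\left(d \right)} = 0 - d = - d$)
$\left(4382 - 3427\right) \left(8 \left(-17\right) s{\left(1 \right)} + 0 \left(-5\right) m{\left(1,5 \right)}\right) = \left(4382 - 3427\right) \left(8 \left(-17\right) \left(\left(-1\right) 1\right) + 0 \left(-5\right) 45\right) = 955 \left(\left(-136\right) \left(-1\right) + 0 \cdot 45\right) = 955 \left(136 + 0\right) = 955 \cdot 136 = 129880$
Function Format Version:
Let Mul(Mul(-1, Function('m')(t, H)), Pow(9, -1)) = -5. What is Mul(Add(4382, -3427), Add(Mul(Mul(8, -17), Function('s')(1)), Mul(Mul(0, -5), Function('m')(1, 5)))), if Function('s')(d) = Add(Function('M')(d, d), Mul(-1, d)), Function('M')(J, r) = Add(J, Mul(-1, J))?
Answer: 129880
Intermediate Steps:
Function('M')(J, r) = 0
Function('m')(t, H) = 45 (Function('m')(t, H) = Mul(-9, -5) = 45)
Function('s')(d) = Mul(-1, d) (Function('s')(d) = Add(0, Mul(-1, d)) = Mul(-1, d))
Mul(Add(4382, -3427), Add(Mul(Mul(8, -17), Function('s')(1)), Mul(Mul(0, -5), Function('m')(1, 5)))) = Mul(Add(4382, -3427), Add(Mul(Mul(8, -17), Mul(-1, 1)), Mul(Mul(0, -5), 45))) = Mul(955, Add(Mul(-136, -1), Mul(0, 45))) = Mul(955, Add(136, 0)) = Mul(955, 136) = 129880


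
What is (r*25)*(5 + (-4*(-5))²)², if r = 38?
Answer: 155823750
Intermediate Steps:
(r*25)*(5 + (-4*(-5))²)² = (38*25)*(5 + (-4*(-5))²)² = 950*(5 + 20²)² = 950*(5 + 400)² = 950*405² = 950*164025 = 155823750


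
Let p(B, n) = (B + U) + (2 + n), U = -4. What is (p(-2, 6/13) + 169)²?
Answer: 4626801/169 ≈ 27378.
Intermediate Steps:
p(B, n) = -2 + B + n (p(B, n) = (B - 4) + (2 + n) = (-4 + B) + (2 + n) = -2 + B + n)
(p(-2, 6/13) + 169)² = ((-2 - 2 + 6/13) + 169)² = (-46/13 + 169)² = (2151/13)² = 4626801/169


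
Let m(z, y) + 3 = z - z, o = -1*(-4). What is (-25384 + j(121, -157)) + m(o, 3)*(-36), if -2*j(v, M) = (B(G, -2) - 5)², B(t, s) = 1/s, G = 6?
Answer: -202329/8 ≈ -25291.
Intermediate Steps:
o = 4
m(z, y) = -3 (m(z, y) = -3 + (z - z) = -3 + 0 = -3)
j(v, M) = -121/8 (j(v, M) = -(1/(-2) - 5)²/2 = -(-½ - 5)²/2 = -(-11/2)²/2 = -½*121/4 = -121/8)
(-25384 + j(121, -157)) + m(o, 3)*(-36) = (-25384 - 121/8) - 3*(-36) = -203193/8 + 108 = -202329/8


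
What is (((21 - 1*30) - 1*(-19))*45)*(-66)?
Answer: -29700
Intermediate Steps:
(((21 - 1*30) - 1*(-19))*45)*(-66) = (((21 - 30) + 19)*45)*(-66) = ((-9 + 19)*45)*(-66) = (10*45)*(-66) = 450*(-66) = -29700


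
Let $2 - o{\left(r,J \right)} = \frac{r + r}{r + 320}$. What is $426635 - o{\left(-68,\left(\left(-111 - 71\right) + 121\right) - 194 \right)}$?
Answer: $\frac{26877845}{63} \approx 4.2663 \cdot 10^{5}$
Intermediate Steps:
$o{\left(r,J \right)} = 2 - \frac{2 r}{320 + r}$ ($o{\left(r,J \right)} = 2 - \frac{r + r}{r + 320} = 2 - \frac{2 r}{320 + r}$)
$426635 - o{\left(-68,\left(\left(-111 - 71\right) + 121\right) - 194 \right)} = 426635 - \frac{640}{320 - 68} = 426635 - \frac{640}{252} = 426635 - 640 \cdot \frac{1}{252} = 426635 - \frac{160}{63} = \frac{26877845}{63}$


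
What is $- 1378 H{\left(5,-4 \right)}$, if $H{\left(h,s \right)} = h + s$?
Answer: $-1378$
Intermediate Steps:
$- 1378 H{\left(5,-4 \right)} = - 1378 \left(5 - 4\right) = \left(-1378\right) 1 = -1378$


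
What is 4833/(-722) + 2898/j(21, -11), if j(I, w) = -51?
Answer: -779613/12274 ≈ -63.517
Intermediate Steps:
4833/(-722) + 2898/j(21, -11) = 4833/(-722) + 2898/(-51) = 4833*(-1/722) + 2898*(-1/51) = -4833/722 - 966/17 = -779613/12274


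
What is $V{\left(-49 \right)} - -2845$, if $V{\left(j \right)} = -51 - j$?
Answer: $2843$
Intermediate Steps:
$V{\left(-49 \right)} - -2845 = \left(-51 - -49\right) - -2845 = \left(-51 + 49\right) + 2845 = -2 + 2845 = 2843$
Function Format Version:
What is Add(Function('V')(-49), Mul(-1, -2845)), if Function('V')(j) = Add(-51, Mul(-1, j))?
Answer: 2843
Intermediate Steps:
Add(Function('V')(-49), Mul(-1, -2845)) = Add(Add(-51, Mul(-1, -49)), Mul(-1, -2845)) = Add(Add(-51, 49), 2845) = Add(-2, 2845) = 2843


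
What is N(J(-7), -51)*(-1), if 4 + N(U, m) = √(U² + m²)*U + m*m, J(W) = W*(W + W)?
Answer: -2597 - 98*√12205 ≈ -13424.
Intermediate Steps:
J(W) = 2*W² (J(W) = W*(2*W) = 2*W²)
N(U, m) = -4 + m² + U*√(U² + m²) (N(U, m) = -4 + (√(U² + m²)*U + m*m) = -4 + (U*√(U² + m²) + m²) = -4 + (m² + U*√(U² + m²)) = -4 + m² + U*√(U² + m²))
N(J(-7), -51)*(-1) = (-4 + (-51)² + (2*(-7)²)*√((2*(-7)²)² + (-51)²))*(-1) = (-4 + 2601 + (2*49)*√((2*49)² + 2601))*(-1) = (-4 + 2601 + 98*√(98² + 2601))*(-1) = (-4 + 2601 + 98*√(9604 + 2601))*(-1) = (-4 + 2601 + 98*√12205)*(-1) = (2597 + 98*√12205)*(-1) = -2597 - 98*√12205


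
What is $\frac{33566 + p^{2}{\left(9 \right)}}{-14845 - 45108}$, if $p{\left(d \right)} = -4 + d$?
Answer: $- \frac{33591}{59953} \approx -0.56029$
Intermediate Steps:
$\frac{33566 + p^{2}{\left(9 \right)}}{-14845 - 45108} = \frac{33566 + \left(-4 + 9\right)^{2}}{-14845 - 45108} = \frac{33566 + 5^{2}}{-59953} = \left(33566 + 25\right) \left(- \frac{1}{59953}\right) = 33591 \left(- \frac{1}{59953}\right) = - \frac{33591}{59953}$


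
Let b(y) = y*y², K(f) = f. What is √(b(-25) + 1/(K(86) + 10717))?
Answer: I*√1823512629822/10803 ≈ 125.0*I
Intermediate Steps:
b(y) = y³
√(b(-25) + 1/(K(86) + 10717)) = √((-25)³ + 1/(86 + 10717)) = √(-15625 + 1/10803) = √(-168796874/10803) = I*√1823512629822/10803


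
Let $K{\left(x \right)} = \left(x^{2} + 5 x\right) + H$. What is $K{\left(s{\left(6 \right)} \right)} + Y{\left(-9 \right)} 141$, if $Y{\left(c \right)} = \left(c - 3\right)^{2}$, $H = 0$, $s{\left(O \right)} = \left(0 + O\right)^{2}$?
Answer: $21780$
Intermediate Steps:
$s{\left(O \right)} = O^{2}$
$Y{\left(c \right)} = \left(-3 + c\right)^{2}$
$K{\left(x \right)} = x^{2} + 5 x$ ($K{\left(x \right)} = \left(x^{2} + 5 x\right) + 0 = x^{2} + 5 x$)
$K{\left(s{\left(6 \right)} \right)} + Y{\left(-9 \right)} 141 = 6^{2} \left(5 + 6^{2}\right) + \left(-3 - 9\right)^{2} \cdot 141 = 36 \left(5 + 36\right) + \left(-12\right)^{2} \cdot 141 = 36 \cdot 41 + 144 \cdot 141 = 1476 + 20304 = 21780$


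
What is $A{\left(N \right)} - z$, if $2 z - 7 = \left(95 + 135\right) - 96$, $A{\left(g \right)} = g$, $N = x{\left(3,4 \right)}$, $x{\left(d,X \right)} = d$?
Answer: $- \frac{135}{2} \approx -67.5$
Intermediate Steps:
$N = 3$
$z = \frac{141}{2}$ ($z = \frac{7}{2} + \frac{\left(95 + 135\right) - 96}{2} = \frac{7}{2} + \frac{230 - 96}{2} = \frac{7}{2} + \frac{1}{2} \cdot 134 = \frac{7}{2} + 67 = \frac{141}{2} \approx 70.5$)
$A{\left(N \right)} - z = 3 - \frac{141}{2} = - \frac{135}{2}$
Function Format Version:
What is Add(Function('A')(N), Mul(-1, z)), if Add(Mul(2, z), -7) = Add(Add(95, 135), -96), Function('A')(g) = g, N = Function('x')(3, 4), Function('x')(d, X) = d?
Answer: Rational(-135, 2) ≈ -67.500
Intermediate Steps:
N = 3
z = Rational(141, 2) (z = Add(Rational(7, 2), Mul(Rational(1, 2), Add(Add(95, 135), -96))) = Add(Rational(7, 2), Mul(Rational(1, 2), Add(230, -96))) = Add(Rational(7, 2), Mul(Rational(1, 2), 134)) = Add(Rational(7, 2), 67) = Rational(141, 2) ≈ 70.500)
Add(Function('A')(N), Mul(-1, z)) = Add(3, Mul(-1, Rational(141, 2))) = Add(3, Rational(-141, 2)) = Rational(-135, 2)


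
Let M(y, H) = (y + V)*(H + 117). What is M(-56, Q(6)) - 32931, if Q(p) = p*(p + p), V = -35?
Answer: -50130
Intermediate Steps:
Q(p) = 2*p**2 (Q(p) = p*(2*p) = 2*p**2)
M(y, H) = (-35 + y)*(117 + H) (M(y, H) = (y - 35)*(H + 117) = (-35 + y)*(117 + H))
M(-56, Q(6)) - 32931 = (-4095 - 70*6**2 + 117*(-56) + (2*6**2)*(-56)) - 32931 = (-4095 - 70*36 - 6552 + (2*36)*(-56)) - 32931 = (-4095 - 35*72 - 6552 + 72*(-56)) - 32931 = (-4095 - 2520 - 6552 - 4032) - 32931 = -17199 - 32931 = -50130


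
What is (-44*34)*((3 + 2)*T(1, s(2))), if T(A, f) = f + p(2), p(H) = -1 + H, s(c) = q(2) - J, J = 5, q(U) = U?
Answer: 14960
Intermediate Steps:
s(c) = -3 (s(c) = 2 - 1*5 = 2 - 5 = -3)
T(A, f) = 1 + f (T(A, f) = f + (-1 + 2) = f + 1 = 1 + f)
(-44*34)*((3 + 2)*T(1, s(2))) = (-44*34)*((3 + 2)*(1 - 3)) = -7480*(-2) = -1496*(-10) = 14960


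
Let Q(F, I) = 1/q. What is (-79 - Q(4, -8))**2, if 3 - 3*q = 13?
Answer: 619369/100 ≈ 6193.7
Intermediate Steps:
q = -10/3 (q = 1 - 1/3*13 = 1 - 13/3 = -10/3 ≈ -3.3333)
Q(F, I) = -3/10 (Q(F, I) = 1/(-10/3) = -3/10)
(-79 - Q(4, -8))**2 = (-79 - 1*(-3/10))**2 = (-79 + 3/10)**2 = (-787/10)**2 = 619369/100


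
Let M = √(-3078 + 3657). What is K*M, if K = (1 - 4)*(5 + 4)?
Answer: -27*√579 ≈ -649.69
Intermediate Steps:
M = √579 ≈ 24.062
K = -27 (K = -3*9 = -27)
K*M = -27*√579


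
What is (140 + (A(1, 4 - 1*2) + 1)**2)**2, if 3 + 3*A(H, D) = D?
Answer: 1597696/81 ≈ 19725.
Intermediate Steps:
A(H, D) = -1 + D/3
(140 + (A(1, 4 - 1*2) + 1)**2)**2 = (140 + ((-1 + (4 - 1*2)/3) + 1)**2)**2 = (140 + ((-1 + (4 - 2)/3) + 1)**2)**2 = (140 + ((-1 + (1/3)*2) + 1)**2)**2 = (140 + ((-1 + 2/3) + 1)**2)**2 = (140 + (-1/3 + 1)**2)**2 = (140 + (2/3)**2)**2 = (140 + 4/9)**2 = (1264/9)**2 = 1597696/81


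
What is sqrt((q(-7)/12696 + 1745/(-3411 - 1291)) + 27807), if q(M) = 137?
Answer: sqrt(11707709329826094)/648876 ≈ 166.75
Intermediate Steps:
sqrt((q(-7)/12696 + 1745/(-3411 - 1291)) + 27807) = sqrt((137/12696 + 1745/(-3411 - 1291)) + 27807) = sqrt((137*(1/12696) + 1745/(-4702)) + 27807) = sqrt((137/12696 + 1745*(-1/4702)) + 27807) = sqrt((137/12696 - 1745/4702) + 27807) = sqrt(-10755173/29848296 + 27807) = sqrt(829980811699/29848296) = sqrt(11707709329826094)/648876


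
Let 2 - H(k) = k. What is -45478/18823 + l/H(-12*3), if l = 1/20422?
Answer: -35292546385/14607325628 ≈ -2.4161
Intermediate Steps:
H(k) = 2 - k
l = 1/20422 ≈ 4.8967e-5
-45478/18823 + l/H(-12*3) = -45478/18823 + 1/(20422*(2 - (-12)*3)) = -45478*1/18823 + 1/(20422*(2 - 1*(-36))) = -45478/18823 + 1/(20422*(2 + 36)) = -45478/18823 + (1/20422)/38 = -45478/18823 + (1/20422)*(1/38) = -45478/18823 + 1/776036 = -35292546385/14607325628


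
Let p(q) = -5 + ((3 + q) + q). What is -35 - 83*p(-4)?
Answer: 795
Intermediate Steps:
p(q) = -2 + 2*q (p(q) = -5 + (3 + 2*q) = -2 + 2*q)
-35 - 83*p(-4) = -35 - 83*(-2 + 2*(-4)) = -35 - 83*(-2 - 8) = -35 - 83*(-10) = -35 + 830 = 795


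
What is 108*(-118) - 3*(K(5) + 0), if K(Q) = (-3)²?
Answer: -12771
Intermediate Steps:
K(Q) = 9
108*(-118) - 3*(K(5) + 0) = 108*(-118) - 3*(9 + 0) = -12744 - 3*9 = -12744 - 27 = -12771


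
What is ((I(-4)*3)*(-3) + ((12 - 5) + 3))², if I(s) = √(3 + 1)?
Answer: 64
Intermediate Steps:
I(s) = 2 (I(s) = √4 = 2)
((I(-4)*3)*(-3) + ((12 - 5) + 3))² = ((2*3)*(-3) + ((12 - 5) + 3))² = (6*(-3) + (7 + 3))² = (-18 + 10)² = (-8)² = 64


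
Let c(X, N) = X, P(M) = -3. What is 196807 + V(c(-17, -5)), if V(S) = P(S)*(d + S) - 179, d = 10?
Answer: 196649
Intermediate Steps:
V(S) = -209 - 3*S (V(S) = -3*(10 + S) - 179 = (-30 - 3*S) - 179 = -209 - 3*S)
196807 + V(c(-17, -5)) = 196807 + (-209 - 3*(-17)) = 196807 + (-209 + 51) = 196807 - 158 = 196649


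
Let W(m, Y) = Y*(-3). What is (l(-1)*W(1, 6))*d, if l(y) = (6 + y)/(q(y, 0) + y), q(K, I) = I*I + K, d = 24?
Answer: 1080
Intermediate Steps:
q(K, I) = K + I**2 (q(K, I) = I**2 + K = K + I**2)
l(y) = (6 + y)/(2*y) (l(y) = (6 + y)/((y + 0**2) + y) = (6 + y)/((y + 0) + y) = (6 + y)/(y + y) = (6 + y)/((2*y)) = (6 + y)*(1/(2*y)) = (6 + y)/(2*y))
W(m, Y) = -3*Y
(l(-1)*W(1, 6))*d = (((1/2)*(6 - 1)/(-1))*(-3*6))*24 = (((1/2)*(-1)*5)*(-18))*24 = -5/2*(-18)*24 = 45*24 = 1080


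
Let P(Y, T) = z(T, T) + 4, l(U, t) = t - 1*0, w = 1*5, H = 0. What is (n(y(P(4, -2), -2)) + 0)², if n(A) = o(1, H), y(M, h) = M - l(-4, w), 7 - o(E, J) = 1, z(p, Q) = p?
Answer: 36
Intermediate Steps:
w = 5
o(E, J) = 6 (o(E, J) = 7 - 1*1 = 7 - 1 = 6)
l(U, t) = t (l(U, t) = t + 0 = t)
P(Y, T) = 4 + T (P(Y, T) = T + 4 = 4 + T)
y(M, h) = -5 + M (y(M, h) = M - 1*5 = M - 5 = -5 + M)
n(A) = 6
(n(y(P(4, -2), -2)) + 0)² = (6 + 0)² = 6² = 36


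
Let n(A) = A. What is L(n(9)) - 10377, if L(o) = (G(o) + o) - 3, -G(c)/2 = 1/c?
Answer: -93341/9 ≈ -10371.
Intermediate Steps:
G(c) = -2/c
L(o) = -3 + o - 2/o (L(o) = (-2/o + o) - 3 = (o - 2/o) - 3 = -3 + o - 2/o)
L(n(9)) - 10377 = (-3 + 9 - 2/9) - 10377 = 52/9 - 10377 = -93341/9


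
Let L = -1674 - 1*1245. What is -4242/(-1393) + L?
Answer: -580275/199 ≈ -2916.0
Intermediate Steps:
L = -2919 (L = -1674 - 1245 = -2919)
-4242/(-1393) + L = -4242/(-1393) - 2919 = -4242*(-1/1393) - 2919 = 606/199 - 2919 = -580275/199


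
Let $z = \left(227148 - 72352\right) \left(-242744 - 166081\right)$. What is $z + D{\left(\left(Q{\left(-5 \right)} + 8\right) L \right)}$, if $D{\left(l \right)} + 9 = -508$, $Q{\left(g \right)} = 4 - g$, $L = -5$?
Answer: $-63284475217$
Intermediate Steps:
$z = -63284474700$ ($z = 154796 \left(-408825\right) = -63284474700$)
$D{\left(l \right)} = -517$ ($D{\left(l \right)} = -9 - 508 = -517$)
$z + D{\left(\left(Q{\left(-5 \right)} + 8\right) L \right)} = -63284474700 - 517 = -63284475217$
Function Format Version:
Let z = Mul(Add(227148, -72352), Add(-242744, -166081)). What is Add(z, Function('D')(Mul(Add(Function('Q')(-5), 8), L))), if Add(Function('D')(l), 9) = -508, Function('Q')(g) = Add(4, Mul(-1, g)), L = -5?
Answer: -63284475217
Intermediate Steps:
z = -63284474700 (z = Mul(154796, -408825) = -63284474700)
Function('D')(l) = -517 (Function('D')(l) = Add(-9, -508) = -517)
Add(z, Function('D')(Mul(Add(Function('Q')(-5), 8), L))) = Add(-63284474700, -517) = -63284475217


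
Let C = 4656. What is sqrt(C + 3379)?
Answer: sqrt(8035) ≈ 89.638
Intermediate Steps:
sqrt(C + 3379) = sqrt(4656 + 3379) = sqrt(8035)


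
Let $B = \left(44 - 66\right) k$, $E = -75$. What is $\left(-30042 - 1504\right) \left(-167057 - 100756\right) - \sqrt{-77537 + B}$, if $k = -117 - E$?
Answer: $8448428898 - i \sqrt{76613} \approx 8.4484 \cdot 10^{9} - 276.79 i$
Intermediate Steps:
$k = -42$ ($k = -117 - -75 = -117 + 75 = -42$)
$B = 924$ ($B = \left(44 - 66\right) \left(-42\right) = \left(-22\right) \left(-42\right) = 924$)
$\left(-30042 - 1504\right) \left(-167057 - 100756\right) - \sqrt{-77537 + B} = \left(-30042 - 1504\right) \left(-167057 - 100756\right) - \sqrt{-77537 + 924} = \left(-30042 - 1504\right) \left(-267813\right) - \sqrt{-76613} = \left(-30042 - 1504\right) \left(-267813\right) - i \sqrt{76613} = \left(-31546\right) \left(-267813\right) - i \sqrt{76613} = 8448428898 - i \sqrt{76613}$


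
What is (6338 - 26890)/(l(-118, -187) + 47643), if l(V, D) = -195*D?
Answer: -5138/21027 ≈ -0.24435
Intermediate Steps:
(6338 - 26890)/(l(-118, -187) + 47643) = (6338 - 26890)/(-195*(-187) + 47643) = -20552/(36465 + 47643) = -20552/84108 = -20552*1/84108 = -5138/21027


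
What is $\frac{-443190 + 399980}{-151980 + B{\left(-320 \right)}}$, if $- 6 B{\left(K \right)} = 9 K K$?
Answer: $\frac{4321}{30558} \approx 0.1414$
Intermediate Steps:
$B{\left(K \right)} = - \frac{3 K^{2}}{2}$ ($B{\left(K \right)} = - \frac{9 K K}{6} = - \frac{9 K^{2}}{6} = - \frac{3 K^{2}}{2}$)
$\frac{-443190 + 399980}{-151980 + B{\left(-320 \right)}} = \frac{-443190 + 399980}{-151980 - \frac{3 \left(-320\right)^{2}}{2}} = - \frac{43210}{-151980 - 153600} = - \frac{43210}{-305580} = \left(-43210\right) \left(- \frac{1}{305580}\right) = \frac{4321}{30558}$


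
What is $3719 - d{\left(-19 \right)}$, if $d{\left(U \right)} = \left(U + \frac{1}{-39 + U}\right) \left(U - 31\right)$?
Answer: $\frac{80276}{29} \approx 2768.1$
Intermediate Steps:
$d{\left(U \right)} = \left(-31 + U\right) \left(U + \frac{1}{-39 + U}\right)$ ($d{\left(U \right)} = \left(U + \frac{1}{-39 + U}\right) \left(-31 + U\right) = \left(-31 + U\right) \left(U + \frac{1}{-39 + U}\right)$)
$3719 - d{\left(-19 \right)} = 3719 - \frac{-31 + \left(-19\right)^{3} - 70 \left(-19\right)^{2} + 1210 \left(-19\right)}{-39 - 19} = 3719 - \frac{-31 - 6859 - 25270 - 22990}{-58} = 3719 - - \frac{-31 - 6859 - 25270 - 22990}{58} = 3719 - \left(- \frac{1}{58}\right) \left(-55150\right) = 3719 - \frac{27575}{29} = \frac{80276}{29}$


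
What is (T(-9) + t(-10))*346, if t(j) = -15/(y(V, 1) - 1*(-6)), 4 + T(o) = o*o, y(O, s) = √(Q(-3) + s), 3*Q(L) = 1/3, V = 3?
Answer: 4042664/157 + 7785*√10/157 ≈ 25906.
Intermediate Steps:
Q(L) = ⅑ (Q(L) = (1/3)/3 = (1*(⅓))/3 = (⅓)*(⅓) = ⅑)
y(O, s) = √(⅑ + s)
T(o) = -4 + o² (T(o) = -4 + o*o = -4 + o²)
t(j) = -15/(6 + √10/3) (t(j) = -15/(√(1 + 9*1)/3 - 1*(-6)) = -15/(√(1 + 9)/3 + 6) = -15/(√10/3 + 6) = -15/(6 + √10/3))
(T(-9) + t(-10))*346 = ((-4 + (-9)²) + (-405/157 + 45*√10/314))*346 = ((-4 + 81) + (-405/157 + 45*√10/314))*346 = (77 + (-405/157 + 45*√10/314))*346 = (11684/157 + 45*√10/314)*346 = 4042664/157 + 7785*√10/157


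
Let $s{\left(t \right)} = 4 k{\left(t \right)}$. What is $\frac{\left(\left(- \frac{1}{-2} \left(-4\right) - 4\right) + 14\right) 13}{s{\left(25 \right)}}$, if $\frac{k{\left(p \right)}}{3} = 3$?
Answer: $\frac{26}{9} \approx 2.8889$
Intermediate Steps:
$k{\left(p \right)} = 9$ ($k{\left(p \right)} = 3 \cdot 3 = 9$)
$s{\left(t \right)} = 36$ ($s{\left(t \right)} = 4 \cdot 9 = 36$)
$\frac{\left(\left(- \frac{1}{-2} \left(-4\right) - 4\right) + 14\right) 13}{s{\left(25 \right)}} = \frac{\left(\left(- \frac{1}{-2} \left(-4\right) - 4\right) + 14\right) 13}{36} = \left(\left(\left(-1\right) \left(- \frac{1}{2}\right) \left(-4\right) - 4\right) + 14\right) 13 \cdot \frac{1}{36} = \left(\left(\frac{1}{2} \left(-4\right) - 4\right) + 14\right) 13 \cdot \frac{1}{36} = \left(\left(-2 - 4\right) + 14\right) 13 \cdot \frac{1}{36} = \left(-6 + 14\right) 13 \cdot \frac{1}{36} = 8 \cdot 13 \cdot \frac{1}{36} = 104 \cdot \frac{1}{36} = \frac{26}{9}$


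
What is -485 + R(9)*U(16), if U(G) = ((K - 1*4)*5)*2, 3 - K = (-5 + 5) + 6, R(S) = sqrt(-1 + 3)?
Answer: -485 - 70*sqrt(2) ≈ -584.00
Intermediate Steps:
R(S) = sqrt(2)
K = -3 (K = 3 - ((-5 + 5) + 6) = 3 - (0 + 6) = 3 - 1*6 = 3 - 6 = -3)
U(G) = -70 (U(G) = ((-3 - 1*4)*5)*2 = ((-3 - 4)*5)*2 = -7*5*2 = -35*2 = -70)
-485 + R(9)*U(16) = -485 + sqrt(2)*(-70) = -485 - 70*sqrt(2)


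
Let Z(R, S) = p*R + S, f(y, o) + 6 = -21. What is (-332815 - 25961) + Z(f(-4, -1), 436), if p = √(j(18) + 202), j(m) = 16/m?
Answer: -358340 - 9*√1826 ≈ -3.5872e+5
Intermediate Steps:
f(y, o) = -27 (f(y, o) = -6 - 21 = -27)
p = √1826/3 (p = √(16/18 + 202) = √(16*(1/18) + 202) = √(8/9 + 202) = √(1826/9) = √1826/3 ≈ 14.244)
Z(R, S) = S + R*√1826/3 (Z(R, S) = (√1826/3)*R + S = R*√1826/3 + S = S + R*√1826/3)
(-332815 - 25961) + Z(f(-4, -1), 436) = (-332815 - 25961) + (436 + (⅓)*(-27)*√1826) = -358776 + (436 - 9*√1826) = -358340 - 9*√1826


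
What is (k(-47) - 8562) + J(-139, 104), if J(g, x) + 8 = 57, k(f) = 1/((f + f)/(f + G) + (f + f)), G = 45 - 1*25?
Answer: -20805799/2444 ≈ -8513.0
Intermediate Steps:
G = 20 (G = 45 - 25 = 20)
k(f) = 1/(2*f + 2*f/(20 + f)) (k(f) = 1/((f + f)/(f + 20) + (f + f)) = 1/((2*f)/(20 + f) + 2*f) = 1/(2*f/(20 + f) + 2*f) = 1/(2*f + 2*f/(20 + f)))
J(g, x) = 49 (J(g, x) = -8 + 57 = 49)
(k(-47) - 8562) + J(-139, 104) = ((½)*(20 - 47)/(-47*(21 - 47)) - 8562) + 49 = ((½)*(-1/47)*(-27)/(-26) - 8562) + 49 = ((½)*(-1/47)*(-1/26)*(-27) - 8562) + 49 = (-27/2444 - 8562) + 49 = -20925555/2444 + 49 = -20805799/2444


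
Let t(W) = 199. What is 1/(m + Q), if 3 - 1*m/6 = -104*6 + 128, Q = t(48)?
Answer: 1/3193 ≈ 0.00031319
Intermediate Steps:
Q = 199
m = 2994 (m = 18 - 6*(-104*6 + 128) = 18 - 6*(-624 + 128) = 18 - 6*(-496) = 18 + 2976 = 2994)
1/(m + Q) = 1/(2994 + 199) = 1/3193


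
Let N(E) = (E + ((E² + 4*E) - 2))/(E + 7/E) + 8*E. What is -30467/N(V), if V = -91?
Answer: 2254558/60229 ≈ 37.433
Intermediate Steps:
N(E) = 8*E + (-2 + E² + 5*E)/(E + 7/E) (N(E) = (E + (-2 + E² + 4*E))/(E + 7/E) + 8*E = (-2 + E² + 5*E)/(E + 7/E) + 8*E = 8*E + (-2 + E² + 5*E)/(E + 7/E))
-30467/N(V) = -30467*(-(7 + (-91)²)/(91*(54 + 5*(-91) + 9*(-91)²))) = -30467*(-(7 + 8281)/(91*(54 - 455 + 9*8281))) = -30467*(-1184/(13*(54 - 455 + 74529))) = -30467/((-91*1/8288*74128)) = -30467/(-60229/74) = -30467*(-74/60229) = 2254558/60229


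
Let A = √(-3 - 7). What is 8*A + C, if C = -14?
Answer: -14 + 8*I*√10 ≈ -14.0 + 25.298*I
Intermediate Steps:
A = I*√10 (A = √(-10) = I*√10 ≈ 3.1623*I)
8*A + C = 8*(I*√10) - 14 = 8*I*√10 - 14 = -14 + 8*I*√10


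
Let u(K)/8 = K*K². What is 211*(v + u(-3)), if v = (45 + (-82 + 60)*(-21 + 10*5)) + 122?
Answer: -144957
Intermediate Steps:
u(K) = 8*K³ (u(K) = 8*(K*K²) = 8*K³)
v = -471 (v = (45 - 22*(-21 + 50)) + 122 = (45 - 22*29) + 122 = (45 - 638) + 122 = -593 + 122 = -471)
211*(v + u(-3)) = 211*(-471 + 8*(-3)³) = 211*(-471 + 8*(-27)) = 211*(-471 - 216) = 211*(-687) = -144957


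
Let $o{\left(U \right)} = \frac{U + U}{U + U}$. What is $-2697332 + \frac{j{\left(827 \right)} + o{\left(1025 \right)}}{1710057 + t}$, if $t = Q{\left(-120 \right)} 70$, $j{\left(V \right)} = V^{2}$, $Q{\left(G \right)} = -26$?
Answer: $- \frac{4607681639754}{1708237} \approx -2.6973 \cdot 10^{6}$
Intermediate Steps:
$o{\left(U \right)} = 1$ ($o{\left(U \right)} = \frac{2 U}{2 U} = 2 U \frac{1}{2 U} = 1$)
$t = -1820$ ($t = \left(-26\right) 70 = -1820$)
$-2697332 + \frac{j{\left(827 \right)} + o{\left(1025 \right)}}{1710057 + t} = -2697332 + \frac{827^{2} + 1}{1710057 - 1820} = -2697332 + \frac{683929 + 1}{1708237} = -2697332 + 683930 \cdot \frac{1}{1708237} = -2697332 + \frac{683930}{1708237} = - \frac{4607681639754}{1708237}$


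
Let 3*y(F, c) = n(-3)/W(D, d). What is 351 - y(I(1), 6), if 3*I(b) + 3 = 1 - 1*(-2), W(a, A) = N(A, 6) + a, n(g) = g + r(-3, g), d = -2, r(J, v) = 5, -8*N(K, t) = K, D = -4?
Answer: 15803/45 ≈ 351.18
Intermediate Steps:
N(K, t) = -K/8
n(g) = 5 + g (n(g) = g + 5 = 5 + g)
W(a, A) = a - A/8 (W(a, A) = -A/8 + a = a - A/8)
I(b) = 0 (I(b) = -1 + (1 - 1*(-2))/3 = -1 + (1 + 2)/3 = -1 + (⅓)*3 = -1 + 1 = 0)
y(F, c) = -8/45 (y(F, c) = ((5 - 3)/(-4 - ⅛*(-2)))/3 = (2/(-4 + ¼))/3 = (2/(-15/4))/3 = (2*(-4/15))/3 = (⅓)*(-8/15) = -8/45)
351 - y(I(1), 6) = 351 - 1*(-8/45) = 351 + 8/45 = 15803/45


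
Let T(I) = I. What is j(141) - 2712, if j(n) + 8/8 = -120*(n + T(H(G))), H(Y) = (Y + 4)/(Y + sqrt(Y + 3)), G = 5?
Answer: -339161/17 + 2160*sqrt(2)/17 ≈ -19771.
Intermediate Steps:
H(Y) = (4 + Y)/(Y + sqrt(3 + Y))
j(n) = -1 - 1080/(5 + 2*sqrt(2)) - 120*n (j(n) = -1 - 120*(n + (4 + 5)/(5 + sqrt(3 + 5))) = -1 - 120*(n + 9/(5 + sqrt(8))) = -1 - 120*(n + 9/(5 + 2*sqrt(2))) = -1 + (-1080/(5 + 2*sqrt(2)) - 120*n) = -1 - 1080/(5 + 2*sqrt(2)) - 120*n)
j(141) - 2712 = (-5417/17 - 120*141 + 2160*sqrt(2)/17) - 2712 = (-5417/17 - 16920 + 2160*sqrt(2)/17) - 2712 = (-293057/17 + 2160*sqrt(2)/17) - 2712 = -339161/17 + 2160*sqrt(2)/17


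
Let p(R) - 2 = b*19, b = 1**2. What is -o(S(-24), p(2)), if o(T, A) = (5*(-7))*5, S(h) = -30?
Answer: 175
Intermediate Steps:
b = 1
p(R) = 21 (p(R) = 2 + 1*19 = 2 + 19 = 21)
o(T, A) = -175 (o(T, A) = -35*5 = -175)
-o(S(-24), p(2)) = -1*(-175) = 175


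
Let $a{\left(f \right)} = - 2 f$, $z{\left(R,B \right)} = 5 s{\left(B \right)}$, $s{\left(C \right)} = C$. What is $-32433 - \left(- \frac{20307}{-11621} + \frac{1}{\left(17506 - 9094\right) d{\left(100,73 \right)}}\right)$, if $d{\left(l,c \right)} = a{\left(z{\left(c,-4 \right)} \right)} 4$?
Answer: $- \frac{507309819275621}{15640936320} \approx -32435.0$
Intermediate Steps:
$z{\left(R,B \right)} = 5 B$
$d{\left(l,c \right)} = 160$ ($d{\left(l,c \right)} = - 2 \cdot 5 \left(-4\right) 4 = \left(-2\right) \left(-20\right) 4 = 40 \cdot 4 = 160$)
$-32433 - \left(- \frac{20307}{-11621} + \frac{1}{\left(17506 - 9094\right) d{\left(100,73 \right)}}\right) = -32433 - \left(- \frac{20307}{-11621} + \frac{1}{\left(17506 - 9094\right) 160}\right) = -32433 - \left(\left(-20307\right) \left(- \frac{1}{11621}\right) + \frac{1}{8412} \cdot \frac{1}{160}\right) = -32433 - \left(\frac{20307}{11621} + \frac{1}{8412} \cdot \frac{1}{160}\right) = -32433 - \left(\frac{20307}{11621} + \frac{1}{1345920}\right) = -32433 - \frac{27331609061}{15640936320} = - \frac{507309819275621}{15640936320}$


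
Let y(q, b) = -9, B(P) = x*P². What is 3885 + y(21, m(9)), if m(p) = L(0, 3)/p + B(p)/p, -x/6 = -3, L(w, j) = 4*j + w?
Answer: 3876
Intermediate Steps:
L(w, j) = w + 4*j
x = 18 (x = -6*(-3) = 18)
B(P) = 18*P²
m(p) = 12/p + 18*p (m(p) = (0 + 4*3)/p + (18*p²)/p = (0 + 12)/p + 18*p = 12/p + 18*p)
3885 + y(21, m(9)) = 3885 - 9 = 3876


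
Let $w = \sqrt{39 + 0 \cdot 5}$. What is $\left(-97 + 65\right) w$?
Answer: $- 32 \sqrt{39} \approx -199.84$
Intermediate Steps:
$w = \sqrt{39}$ ($w = \sqrt{39 + 0} = \sqrt{39} \approx 6.245$)
$\left(-97 + 65\right) w = \left(-97 + 65\right) \sqrt{39} = - 32 \sqrt{39}$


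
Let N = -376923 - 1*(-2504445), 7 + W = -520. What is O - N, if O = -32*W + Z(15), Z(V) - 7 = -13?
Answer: -2110664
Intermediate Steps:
W = -527 (W = -7 - 520 = -527)
Z(V) = -6 (Z(V) = 7 - 13 = -6)
N = 2127522 (N = -376923 + 2504445 = 2127522)
O = 16858 (O = -32*(-527) - 6 = 16864 - 6 = 16858)
O - N = 16858 - 1*2127522 = 16858 - 2127522 = -2110664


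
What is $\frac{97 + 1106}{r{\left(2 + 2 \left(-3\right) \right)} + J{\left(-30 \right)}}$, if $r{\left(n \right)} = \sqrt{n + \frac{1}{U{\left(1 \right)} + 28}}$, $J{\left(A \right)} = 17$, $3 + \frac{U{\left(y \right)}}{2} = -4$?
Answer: $\frac{95438}{1367} - \frac{401 i \sqrt{770}}{1367} \approx 69.816 - 8.1399 i$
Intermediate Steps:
$U{\left(y \right)} = -14$ ($U{\left(y \right)} = -6 + 2 \left(-4\right) = -6 - 8 = -14$)
$r{\left(n \right)} = \sqrt{\frac{1}{14} + n}$ ($r{\left(n \right)} = \sqrt{n + \frac{1}{-14 + 28}} = \sqrt{n + \frac{1}{14}} = \sqrt{\frac{1}{14} + n}$)
$\frac{97 + 1106}{r{\left(2 + 2 \left(-3\right) \right)} + J{\left(-30 \right)}} = \frac{97 + 1106}{\frac{\sqrt{14 + 196 \left(2 + 2 \left(-3\right)\right)}}{14} + 17} = \frac{1203}{\frac{\sqrt{14 + 196 \left(2 - 6\right)}}{14} + 17} = \frac{1203}{\frac{\sqrt{14 + 196 \left(-4\right)}}{14} + 17} = \frac{1203}{\frac{\sqrt{14 - 784}}{14} + 17} = \frac{1203}{\frac{\sqrt{-770}}{14} + 17} = \frac{1203}{\frac{i \sqrt{770}}{14} + 17} = \frac{1203}{17 + \frac{i \sqrt{770}}{14}}$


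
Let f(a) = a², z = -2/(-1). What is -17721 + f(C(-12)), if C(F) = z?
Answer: -17717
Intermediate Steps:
z = 2 (z = -2*(-1) = 2)
C(F) = 2
-17721 + f(C(-12)) = -17721 + 2² = -17721 + 4 = -17717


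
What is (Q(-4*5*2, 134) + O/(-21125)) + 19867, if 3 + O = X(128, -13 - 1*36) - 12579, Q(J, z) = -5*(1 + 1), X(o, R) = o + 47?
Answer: 419491532/21125 ≈ 19858.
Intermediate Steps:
X(o, R) = 47 + o
Q(J, z) = -10 (Q(J, z) = -5*2 = -10)
O = -12407 (O = -3 + ((47 + 128) - 12579) = -3 + (175 - 12579) = -3 - 12404 = -12407)
(Q(-4*5*2, 134) + O/(-21125)) + 19867 = (-10 - 12407/(-21125)) + 19867 = (-10 - 12407*(-1/21125)) + 19867 = (-10 + 12407/21125) + 19867 = -198843/21125 + 19867 = 419491532/21125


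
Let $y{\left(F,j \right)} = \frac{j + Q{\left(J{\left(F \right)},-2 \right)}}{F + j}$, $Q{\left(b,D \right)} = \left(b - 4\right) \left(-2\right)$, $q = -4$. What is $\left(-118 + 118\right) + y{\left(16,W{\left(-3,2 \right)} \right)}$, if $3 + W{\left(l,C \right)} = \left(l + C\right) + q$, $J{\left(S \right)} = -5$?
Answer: $\frac{5}{4} \approx 1.25$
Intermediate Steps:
$Q{\left(b,D \right)} = 8 - 2 b$ ($Q{\left(b,D \right)} = \left(-4 + b\right) \left(-2\right) = 8 - 2 b$)
$W{\left(l,C \right)} = -7 + C + l$ ($W{\left(l,C \right)} = -3 - \left(4 - C - l\right) = -3 + \left(-4 + C + l\right) = -7 + C + l$)
$y{\left(F,j \right)} = \frac{18 + j}{F + j}$ ($y{\left(F,j \right)} = \frac{j + \left(8 - -10\right)}{F + j} = \frac{j + \left(8 + 10\right)}{F + j} = \frac{j + 18}{F + j} = \frac{18 + j}{F + j}$)
$\left(-118 + 118\right) + y{\left(16,W{\left(-3,2 \right)} \right)} = \left(-118 + 118\right) + \frac{18 - 8}{16 - 8} = 0 + \frac{18 - 8}{16 - 8} = 0 + \frac{1}{8} \cdot 10 = 0 + \frac{5}{4} = \frac{5}{4}$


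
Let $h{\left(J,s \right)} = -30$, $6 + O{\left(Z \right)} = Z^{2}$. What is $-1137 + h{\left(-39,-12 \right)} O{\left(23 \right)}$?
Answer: $-16827$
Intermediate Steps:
$O{\left(Z \right)} = -6 + Z^{2}$
$-1137 + h{\left(-39,-12 \right)} O{\left(23 \right)} = -1137 - 30 \left(-6 + 23^{2}\right) = -1137 - 30 \left(-6 + 529\right) = -1137 - 15690 = -16827$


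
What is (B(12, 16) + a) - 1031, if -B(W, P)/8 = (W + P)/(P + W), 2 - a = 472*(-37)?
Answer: 16427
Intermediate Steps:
a = 17466 (a = 2 - 472*(-37) = 2 - 1*(-17464) = 2 + 17464 = 17466)
B(W, P) = -8 (B(W, P) = -8*(W + P)/(P + W) = -8*(P + W)/(P + W) = -8*1 = -8)
(B(12, 16) + a) - 1031 = (-8 + 17466) - 1031 = 17458 - 1031 = 16427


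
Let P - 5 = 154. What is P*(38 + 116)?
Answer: 24486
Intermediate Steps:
P = 159 (P = 5 + 154 = 159)
P*(38 + 116) = 159*(38 + 116) = 159*154 = 24486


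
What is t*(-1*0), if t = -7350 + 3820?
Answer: 0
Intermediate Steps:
t = -3530
t*(-1*0) = -(-3530)*0 = -3530*0 = 0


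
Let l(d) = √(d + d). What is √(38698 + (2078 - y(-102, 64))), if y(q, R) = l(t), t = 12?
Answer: √(40776 - 2*√6) ≈ 201.92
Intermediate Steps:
l(d) = √2*√d (l(d) = √(2*d) = √2*√d)
y(q, R) = 2*√6 (y(q, R) = √2*√12 = √2*(2*√3) = 2*√6)
√(38698 + (2078 - y(-102, 64))) = √(38698 + (2078 - 2*√6)) = √(40776 - 2*√6)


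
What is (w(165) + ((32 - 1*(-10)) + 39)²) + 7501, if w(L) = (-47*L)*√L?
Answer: 14062 - 7755*√165 ≈ -85553.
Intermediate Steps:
w(L) = -47*L^(3/2)
(w(165) + ((32 - 1*(-10)) + 39)²) + 7501 = (-7755*√165 + ((32 - 1*(-10)) + 39)²) + 7501 = (-7755*√165 + ((32 + 10) + 39)²) + 7501 = (-7755*√165 + (42 + 39)²) + 7501 = (-7755*√165 + 81²) + 7501 = (-7755*√165 + 6561) + 7501 = (6561 - 7755*√165) + 7501 = 14062 - 7755*√165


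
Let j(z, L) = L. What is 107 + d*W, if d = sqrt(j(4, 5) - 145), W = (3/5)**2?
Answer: 107 + 18*I*sqrt(35)/25 ≈ 107.0 + 4.2596*I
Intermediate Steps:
W = 9/25 (W = (3*(1/5))**2 = (3/5)**2 = 9/25 ≈ 0.36000)
d = 2*I*sqrt(35) (d = sqrt(5 - 145) = sqrt(-140) = 2*I*sqrt(35) ≈ 11.832*I)
107 + d*W = 107 + (2*I*sqrt(35))*(9/25) = 107 + 18*I*sqrt(35)/25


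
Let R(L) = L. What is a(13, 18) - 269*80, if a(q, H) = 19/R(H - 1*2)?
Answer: -344301/16 ≈ -21519.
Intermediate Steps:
a(q, H) = 19/(-2 + H) (a(q, H) = 19/(H - 1*2) = 19/(H - 2) = 19/(-2 + H))
a(13, 18) - 269*80 = 19/(-2 + 18) - 269*80 = 19/16 - 21520 = -344301/16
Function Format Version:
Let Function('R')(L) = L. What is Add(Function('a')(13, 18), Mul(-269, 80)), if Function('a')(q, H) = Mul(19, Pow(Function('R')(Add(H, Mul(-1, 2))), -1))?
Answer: Rational(-344301, 16) ≈ -21519.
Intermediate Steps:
Function('a')(q, H) = Mul(19, Pow(Add(-2, H), -1)) (Function('a')(q, H) = Mul(19, Pow(Add(H, Mul(-1, 2)), -1)) = Mul(19, Pow(Add(H, -2), -1)) = Mul(19, Pow(Add(-2, H), -1)))
Add(Function('a')(13, 18), Mul(-269, 80)) = Add(Mul(19, Pow(Add(-2, 18), -1)), Mul(-269, 80)) = Add(Mul(19, Pow(16, -1)), -21520) = Add(Mul(19, Rational(1, 16)), -21520) = Add(Rational(19, 16), -21520) = Rational(-344301, 16)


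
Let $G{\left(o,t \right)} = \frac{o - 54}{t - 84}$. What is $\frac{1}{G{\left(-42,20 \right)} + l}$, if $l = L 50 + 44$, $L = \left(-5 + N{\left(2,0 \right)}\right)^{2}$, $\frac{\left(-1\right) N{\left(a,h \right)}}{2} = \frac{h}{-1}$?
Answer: $\frac{2}{2591} \approx 0.0007719$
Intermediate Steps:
$N{\left(a,h \right)} = 2 h$ ($N{\left(a,h \right)} = - 2 \frac{h}{-1} = - 2 h \left(-1\right) = - 2 \left(- h\right) = 2 h$)
$G{\left(o,t \right)} = \frac{-54 + o}{-84 + t}$
$L = 25$ ($L = \left(-5 + 2 \cdot 0\right)^{2} = \left(-5 + 0\right)^{2} = \left(-5\right)^{2} = 25$)
$l = 1294$ ($l = 25 \cdot 50 + 44 = 1250 + 44 = 1294$)
$\frac{1}{G{\left(-42,20 \right)} + l} = \frac{1}{\frac{-54 - 42}{-84 + 20} + 1294} = \frac{1}{\frac{1}{-64} \left(-96\right) + 1294} = \frac{1}{\left(- \frac{1}{64}\right) \left(-96\right) + 1294} = \frac{1}{\frac{3}{2} + 1294} = \frac{1}{\frac{2591}{2}} = \frac{2}{2591}$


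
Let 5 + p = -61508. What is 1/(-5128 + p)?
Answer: -1/66641 ≈ -1.5006e-5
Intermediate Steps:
p = -61513 (p = -5 - 61508 = -61513)
1/(-5128 + p) = 1/(-5128 - 61513) = 1/(-66641) = -1/66641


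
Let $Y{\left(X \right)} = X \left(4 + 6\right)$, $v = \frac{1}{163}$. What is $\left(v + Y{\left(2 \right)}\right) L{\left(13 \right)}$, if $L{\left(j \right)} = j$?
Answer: $\frac{42393}{163} \approx 260.08$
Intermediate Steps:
$v = \frac{1}{163} \approx 0.006135$
$Y{\left(X \right)} = 10 X$ ($Y{\left(X \right)} = X 10 = 10 X$)
$\left(v + Y{\left(2 \right)}\right) L{\left(13 \right)} = \left(\frac{1}{163} + 10 \cdot 2\right) 13 = \left(\frac{1}{163} + 20\right) 13 = \frac{3261}{163} \cdot 13 = \frac{42393}{163}$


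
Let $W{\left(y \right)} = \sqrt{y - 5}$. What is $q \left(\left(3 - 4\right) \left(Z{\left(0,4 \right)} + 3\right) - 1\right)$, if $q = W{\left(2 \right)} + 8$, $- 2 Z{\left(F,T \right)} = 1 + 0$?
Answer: $-28 - \frac{7 i \sqrt{3}}{2} \approx -28.0 - 6.0622 i$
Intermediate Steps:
$Z{\left(F,T \right)} = - \frac{1}{2}$ ($Z{\left(F,T \right)} = - \frac{1 + 0}{2} = \left(- \frac{1}{2}\right) 1 = - \frac{1}{2}$)
$W{\left(y \right)} = \sqrt{-5 + y}$
$q = 8 + i \sqrt{3}$ ($q = \sqrt{-5 + 2} + 8 = \sqrt{-3} + 8 = i \sqrt{3} + 8 = 8 + i \sqrt{3} \approx 8.0 + 1.732 i$)
$q \left(\left(3 - 4\right) \left(Z{\left(0,4 \right)} + 3\right) - 1\right) = \left(8 + i \sqrt{3}\right) \left(\left(3 - 4\right) \left(- \frac{1}{2} + 3\right) - 1\right) = \left(8 + i \sqrt{3}\right) \left(\left(-1\right) \frac{5}{2} - 1\right) = \left(8 + i \sqrt{3}\right) \left(- \frac{5}{2} - 1\right) = \left(8 + i \sqrt{3}\right) \left(- \frac{7}{2}\right) = -28 - \frac{7 i \sqrt{3}}{2}$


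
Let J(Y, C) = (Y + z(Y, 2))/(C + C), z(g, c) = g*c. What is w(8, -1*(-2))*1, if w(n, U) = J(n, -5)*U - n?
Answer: -64/5 ≈ -12.800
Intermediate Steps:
z(g, c) = c*g
J(Y, C) = 3*Y/(2*C) (J(Y, C) = (Y + 2*Y)/(C + C) = (3*Y)/((2*C)) = (3*Y)*(1/(2*C)) = 3*Y/(2*C))
w(n, U) = -n - 3*U*n/10 (w(n, U) = ((3/2)*n/(-5))*U - n = ((3/2)*n*(-⅕))*U - n = (-3*n/10)*U - n = -3*U*n/10 - n = -n - 3*U*n/10)
w(8, -1*(-2))*1 = ((⅒)*8*(-10 - (-3)*(-2)))*1 = ((⅒)*8*(-10 - 3*2))*1 = ((⅒)*8*(-10 - 6))*1 = ((⅒)*8*(-16))*1 = -64/5*1 = -64/5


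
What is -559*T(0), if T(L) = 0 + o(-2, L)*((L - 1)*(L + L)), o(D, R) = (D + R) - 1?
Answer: 0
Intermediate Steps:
o(D, R) = -1 + D + R
T(L) = 2*L*(-1 + L)*(-3 + L) (T(L) = 0 + (-1 - 2 + L)*((L - 1)*(L + L)) = 0 + (-3 + L)*((-1 + L)*(2*L)) = 0 + (-3 + L)*(2*L*(-1 + L)) = 0 + 2*L*(-1 + L)*(-3 + L) = 2*L*(-1 + L)*(-3 + L))
-559*T(0) = -1118*0*(-1 + 0)*(-3 + 0) = -1118*0*(-1)*(-3) = -559*0 = 0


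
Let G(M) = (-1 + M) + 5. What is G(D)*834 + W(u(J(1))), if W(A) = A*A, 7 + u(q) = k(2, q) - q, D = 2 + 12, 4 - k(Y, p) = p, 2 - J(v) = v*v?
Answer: 15037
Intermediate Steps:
J(v) = 2 - v² (J(v) = 2 - v*v = 2 - v²)
k(Y, p) = 4 - p
D = 14
u(q) = -3 - 2*q (u(q) = -7 + ((4 - q) - q) = -7 + (4 - 2*q) = -3 - 2*q)
W(A) = A²
G(M) = 4 + M
G(D)*834 + W(u(J(1))) = (4 + 14)*834 + (-3 - 2*(2 - 1*1²))² = 18*834 + (-3 - 2*(2 - 1*1))² = 15012 + (-3 - 2*(2 - 1))² = 15012 + (-3 - 2*1)² = 15012 + (-3 - 2)² = 15012 + (-5)² = 15012 + 25 = 15037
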